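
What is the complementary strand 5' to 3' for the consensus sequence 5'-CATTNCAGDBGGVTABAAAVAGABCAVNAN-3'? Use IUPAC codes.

5'-NTNBTGVTCTBTTTVTABCCVHCTGNAATG-3'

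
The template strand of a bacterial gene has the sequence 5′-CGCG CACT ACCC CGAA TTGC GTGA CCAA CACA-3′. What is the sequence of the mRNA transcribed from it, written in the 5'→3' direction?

RNA polymerase reads the template 3'→5' and synthesizes mRNA 5'→3' by base-pairing (A→U, T→A, G↔C). The complement of the template is GCGCGTGATGGGGCTTAACGCACTGGTTGTGT; antiparallel, so 5'→3' the coding strand is TGTGTTGGTCACGCAATTCGGGGTAGTGCGCG. Replace T with U for the mRNA.

5'-UGUGUUGGUCACGCAAUUCGGGGUAGUGCGCG-3'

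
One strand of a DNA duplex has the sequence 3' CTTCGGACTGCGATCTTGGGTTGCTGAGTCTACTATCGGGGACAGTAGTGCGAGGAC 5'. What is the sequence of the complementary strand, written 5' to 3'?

5'-GAAGCCTGACGCTAGAACCCAACGACTCAGATGATAGCCCCTGTCATCACGCTCCTG-3'

The strand is given 3'→5', so its complement runs 5'→3' in the same left-to-right order: pair each base A↔T, G↔C.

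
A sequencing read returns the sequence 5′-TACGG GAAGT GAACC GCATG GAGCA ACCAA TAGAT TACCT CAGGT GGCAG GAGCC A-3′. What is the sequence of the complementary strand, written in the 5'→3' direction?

5′-TGGCTCCTGCCACCTGAGGTAATCTATTGGTTGCTCCATGCGGTTCACTTCCCGTA-3′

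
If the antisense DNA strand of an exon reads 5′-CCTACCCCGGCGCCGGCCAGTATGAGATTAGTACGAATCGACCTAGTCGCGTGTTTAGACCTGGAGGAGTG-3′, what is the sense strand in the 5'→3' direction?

5'-CACTCCTCCAGGTCTAAACACGCGACTAGGTCGATTCGTACTAATCTCATACTGGCCGGCGCCGGGGTAGG-3'

The coding strand is complementary and antiparallel to the template: take the complement (A↔T, G↔C) and reverse.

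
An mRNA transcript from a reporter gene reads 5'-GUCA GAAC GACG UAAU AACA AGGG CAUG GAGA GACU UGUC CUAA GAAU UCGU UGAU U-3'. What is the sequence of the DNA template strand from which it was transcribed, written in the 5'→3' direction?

Replace U with T to get the coding DNA strand: GTCAGAACGACGTAATAACAAGGGCATGGAGAGACTTGTCCTAAGAATTCGTTGATT. The template strand is its reverse complement (complement CAGTCTTGCTGCATTATTGTTCCCGTACCTCTCTGAACAGGATTCTTAAGCAACTAA, then reverse).

5′-AATCAACGAATTCTTAGGACAAGTCTCTCCATGCCCTTGTTATTACGTCGTTCTGAC-3′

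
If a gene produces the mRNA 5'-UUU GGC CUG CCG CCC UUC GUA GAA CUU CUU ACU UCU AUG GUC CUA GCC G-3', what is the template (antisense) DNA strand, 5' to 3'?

5'-CGGCTAGGACCATAGAAGTAAGAAGTTCTACGAAGGGCGGCAGGCCAAA-3'

Replace U with T to get the coding DNA strand: TTTGGCCTGCCGCCCTTCGTAGAACTTCTTACTTCTATGGTCCTAGCCG. The template strand is its reverse complement (complement AAACCGGACGGCGGGAAGCATCTTGAAGAATGAAGATACCAGGATCGGC, then reverse).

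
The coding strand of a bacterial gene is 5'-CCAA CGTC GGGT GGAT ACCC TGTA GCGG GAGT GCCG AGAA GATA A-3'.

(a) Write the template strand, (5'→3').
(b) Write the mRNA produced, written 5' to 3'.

(a) The template strand is the reverse complement of the coding strand: complement GGTTGCAGCCCACCTATGGGACATCGCCCTCACGGCTCTTCTATT, then reverse.
(b) mRNA matches the coding strand with T→U.

(a) 5'-TTATCTTCTCGGCACTCCCGCTACAGGGTATCCACCCGACGTTGG-3'
(b) 5'-CCAACGUCGGGUGGAUACCCUGUAGCGGGAGUGCCGAGAAGAUAA-3'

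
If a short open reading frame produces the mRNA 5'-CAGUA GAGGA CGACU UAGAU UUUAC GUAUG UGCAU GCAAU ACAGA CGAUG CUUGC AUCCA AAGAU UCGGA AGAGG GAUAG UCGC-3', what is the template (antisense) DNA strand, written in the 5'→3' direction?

Replace U with T to get the coding DNA strand: CAGTAGAGGACGACTTAGATTTTACGTATGTGCATGCAATACAGACGATGCTTGCATCCAAAGATTCGGAAGAGGGATAGTCGC. The template strand is its reverse complement (complement GTCATCTCCTGCTGAATCTAAAATGCATACACGTACGTTATGTCTGCTACGAACGTAGGTTTCTAAGCCTTCTCCCTATCAGCG, then reverse).

5'-GCGACTATCCCTCTTCCGAATCTTTGGATGCAAGCATCGTCTGTATTGCATGCACATACGTAAAATCTAAGTCGTCCTCTACTG-3'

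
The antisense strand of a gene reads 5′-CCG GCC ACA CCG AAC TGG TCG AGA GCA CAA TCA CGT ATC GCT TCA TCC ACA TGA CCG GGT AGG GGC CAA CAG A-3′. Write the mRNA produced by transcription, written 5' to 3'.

5′-UCUGUUGGCCCCUACCCGGUCAUGUGGAUGAAGCGAUACGUGAUUGUGCUCUCGACCAGUUCGGUGUGGCCGG-3′

RNA polymerase reads the template 3'→5' and synthesizes mRNA 5'→3' by base-pairing (A→U, T→A, G↔C). The complement of the template is GGCCGGTGTGGCTTGACCAGCTCTCGTGTTAGTGCATAGCGAAGTAGGTGTACTGGCCCATCCCCGGTTGTCT; antiparallel, so 5'→3' the coding strand is TCTGTTGGCCCCTACCCGGTCATGTGGATGAAGCGATACGTGATTGTGCTCTCGACCAGTTCGGTGTGGCCGG. Replace T with U for the mRNA.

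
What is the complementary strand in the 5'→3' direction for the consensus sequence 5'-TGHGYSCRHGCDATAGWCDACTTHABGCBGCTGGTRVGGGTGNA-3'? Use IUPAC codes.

Standard pairs A↔T, G↔C; ambiguity codes pair R↔Y, W↔W, S↔S, B↔V, D↔H, N↔N. Complement (ACDCRSGYDCGHTATCWGHTGAADTVCGVCGACCAYBCCCACNT), then reverse for 5'→3'.

5′-TNCACCCBYACCAGCVGCVTDAAGTHGWCTATHGCDYGSRCDCA-3′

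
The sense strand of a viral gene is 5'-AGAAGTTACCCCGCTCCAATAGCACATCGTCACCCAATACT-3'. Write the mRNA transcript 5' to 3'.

5'-AGAAGUUACCCCGCUCCAAUAGCACAUCGUCACCCAAUACU-3'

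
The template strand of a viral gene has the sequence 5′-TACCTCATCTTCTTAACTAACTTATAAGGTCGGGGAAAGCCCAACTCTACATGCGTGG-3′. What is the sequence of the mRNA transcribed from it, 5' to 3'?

5'-CCACGCAUGUAGAGUUGGGCUUUCCCCGACCUUAUAAGUUAGUUAAGAAGAUGAGGUA-3'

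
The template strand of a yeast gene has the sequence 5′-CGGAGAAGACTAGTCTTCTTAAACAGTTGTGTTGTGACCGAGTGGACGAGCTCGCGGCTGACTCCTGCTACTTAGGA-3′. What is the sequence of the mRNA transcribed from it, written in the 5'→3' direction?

RNA polymerase reads the template 3'→5' and synthesizes mRNA 5'→3' by base-pairing (A→U, T→A, G↔C). The complement of the template is GCCTCTTCTGATCAGAAGAATTTGTCAACACAACACTGGCTCACCTGCTCGAGCGCCGACTGAGGACGATGAATCCT; antiparallel, so 5'→3' the coding strand is TCCTAAGTAGCAGGAGTCAGCCGCGAGCTCGTCCACTCGGTCACAACACAACTGTTTAAGAAGACTAGTCTTCTCCG. Replace T with U for the mRNA.

5′-UCCUAAGUAGCAGGAGUCAGCCGCGAGCUCGUCCACUCGGUCACAACACAACUGUUUAAGAAGACUAGUCUUCUCCG-3′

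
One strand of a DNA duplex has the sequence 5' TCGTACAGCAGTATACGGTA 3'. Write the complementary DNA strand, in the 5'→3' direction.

Pairing A↔T and G↔C gives AGCATGTCGTCATATGCCAT, running 3'→5'. Reverse for the 5'→3' convention.

5′-TACCGTATACTGCTGTACGA-3′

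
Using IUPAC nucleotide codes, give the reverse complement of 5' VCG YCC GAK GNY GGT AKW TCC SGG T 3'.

5'-ACCSGGAWMTACCRNCMTCGGRCGB-3'

Standard pairs A↔T, G↔C; ambiguity codes pair Y↔R, K↔M, W↔W, S↔S, V↔B, N↔N. Complement (BGCRGGCTMCNRCCATMWAGGSCCA), then reverse for 5'→3'.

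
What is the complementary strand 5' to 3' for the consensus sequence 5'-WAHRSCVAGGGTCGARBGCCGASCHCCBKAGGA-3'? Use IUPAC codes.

Standard pairs A↔T, G↔C; ambiguity codes pair R↔Y, K↔M, W↔W, S↔S, B↔V, H↔D. Complement (WTDYSGBTCCCAGCTYVCGGCTSGDGGVMTCCT), then reverse for 5'→3'.

5'-TCCTMVGGDGSTCGGCVYTCGACCCTBGSYDTW-3'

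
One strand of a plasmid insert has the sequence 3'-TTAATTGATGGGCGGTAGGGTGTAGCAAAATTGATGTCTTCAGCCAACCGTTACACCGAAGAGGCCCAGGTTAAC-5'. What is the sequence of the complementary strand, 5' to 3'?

5′-AATTAACTACCCGCCATCCCACATCGTTTTAACTACAGAAGTCGGTTGGCAATGTGGCTTCTCCGGGTCCAATTG-3′

The strand is given 3'→5', so its complement runs 5'→3' in the same left-to-right order: pair each base A↔T, G↔C.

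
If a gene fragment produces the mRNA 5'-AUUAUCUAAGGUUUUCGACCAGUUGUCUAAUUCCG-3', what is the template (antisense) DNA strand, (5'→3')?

5′-CGGAATTAGACAACTGGTCGAAAACCTTAGATAAT-3′

Replace U with T to get the coding DNA strand: ATTATCTAAGGTTTTCGACCAGTTGTCTAATTCCG. The template strand is its reverse complement (complement TAATAGATTCCAAAAGCTGGTCAACAGATTAAGGC, then reverse).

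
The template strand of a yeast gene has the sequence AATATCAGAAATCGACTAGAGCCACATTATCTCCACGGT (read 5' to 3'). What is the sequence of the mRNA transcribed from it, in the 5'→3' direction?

The mRNA has the sequence of the coding strand (reverse complement of the template) with T→U. Reverse complement of AATATCAGAAATCGACTAGAGCCACATTATCTCCACGGT is ACCGTGGAGATAATGTGGCTCTAGTCGATTTCTGATATT; then T→U.

5'-ACCGUGGAGAUAAUGUGGCUCUAGUCGAUUUCUGAUAUU-3'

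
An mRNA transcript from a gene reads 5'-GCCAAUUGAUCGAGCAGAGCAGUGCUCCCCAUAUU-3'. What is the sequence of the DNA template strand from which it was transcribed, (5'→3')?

5'-AATATGGGGAGCACTGCTCTGCTCGATCAATTGGC-3'

Replace U with T to get the coding DNA strand: GCCAATTGATCGAGCAGAGCAGTGCTCCCCATATT. The template strand is its reverse complement (complement CGGTTAACTAGCTCGTCTCGTCACGAGGGGTATAA, then reverse).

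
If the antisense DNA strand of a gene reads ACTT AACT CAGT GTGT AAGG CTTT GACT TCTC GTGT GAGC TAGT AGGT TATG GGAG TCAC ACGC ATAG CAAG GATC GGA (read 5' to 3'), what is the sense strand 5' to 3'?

5'-TCCGATCCTTGCTATGCGTGTGACTCCCATAACCTACTAGCTCACACGAGAAGTCAAAGCCTTACACACTGAGTTAAGT-3'

The coding strand is complementary and antiparallel to the template: take the complement (A↔T, G↔C) and reverse.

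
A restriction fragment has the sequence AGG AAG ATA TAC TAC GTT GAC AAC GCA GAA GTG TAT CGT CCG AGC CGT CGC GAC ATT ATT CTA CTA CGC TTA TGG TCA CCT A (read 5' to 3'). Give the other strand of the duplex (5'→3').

5'-TAGGTGACCATAAGCGTAGTAGAATAATGTCGCGACGGCTCGGACGATACACTTCTGCGTTGTCAACGTAGTATATCTTCCT-3'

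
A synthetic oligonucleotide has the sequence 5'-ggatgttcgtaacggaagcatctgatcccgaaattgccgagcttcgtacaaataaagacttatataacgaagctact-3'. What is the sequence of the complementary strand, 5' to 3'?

5′-AGTAGCTTCGTTATATAAGTCTTTATTTGTACGAAGCTCGGCAATTTCGGGATCAGATGCTTCCGTTACGAACATCC-3′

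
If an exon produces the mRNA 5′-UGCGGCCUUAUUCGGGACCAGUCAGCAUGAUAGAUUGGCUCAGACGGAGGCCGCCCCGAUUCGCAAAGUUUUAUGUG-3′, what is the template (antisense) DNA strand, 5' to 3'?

5′-CACATAAAACTTTGCGAATCGGGGCGGCCTCCGTCTGAGCCAATCTATCATGCTGACTGGTCCCGAATAAGGCCGCA-3′

Replace U with T to get the coding DNA strand: TGCGGCCTTATTCGGGACCAGTCAGCATGATAGATTGGCTCAGACGGAGGCCGCCCCGATTCGCAAAGTTTTATGTG. The template strand is its reverse complement (complement ACGCCGGAATAAGCCCTGGTCAGTCGTACTATCTAACCGAGTCTGCCTCCGGCGGGGCTAAGCGTTTCAAAATACAC, then reverse).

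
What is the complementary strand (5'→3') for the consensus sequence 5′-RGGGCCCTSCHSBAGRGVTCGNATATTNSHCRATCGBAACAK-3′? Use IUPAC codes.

Standard pairs A↔T, G↔C; ambiguity codes pair R↔Y, K↔M, S↔S, B↔V, H↔D, N↔N. Complement (YCCCGGGASGDSVTCYCBAGCNTATAANSDGYTAGCVTTGTM), then reverse for 5'→3'.

5'-MTGTTVCGATYGDSNAATATNCGABCYCTVSDGSAGGGCCCY-3'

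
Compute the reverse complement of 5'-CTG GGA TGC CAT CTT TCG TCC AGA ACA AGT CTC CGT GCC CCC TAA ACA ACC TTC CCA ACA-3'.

Reading the sequence 3'→5' and pairing each base (A↔T, G↔C) gives the reverse complement directly.

5'-TGTTGGGAAGGTTGTTTAGGGGGCACGGAGACTTGTTCTGGACGAAAGATGGCATCCCAG-3'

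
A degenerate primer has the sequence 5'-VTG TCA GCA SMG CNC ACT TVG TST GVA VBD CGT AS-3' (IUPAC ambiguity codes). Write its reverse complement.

Standard pairs A↔T, G↔C; ambiguity codes pair M↔K, S↔S, B↔V, D↔H, N↔N. Complement (BACAGTCGTSKCGNGTGAABCASACBTBVHGCATS), then reverse for 5'→3'.

5'-STACGHVBTBCASACBAAGTGNGCKSTGCTGACAB-3'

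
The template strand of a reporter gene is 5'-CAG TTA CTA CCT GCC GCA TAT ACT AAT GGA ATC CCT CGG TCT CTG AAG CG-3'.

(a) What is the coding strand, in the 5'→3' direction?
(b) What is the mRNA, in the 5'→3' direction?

(a) 5′-CGCTTCAGAGACCGAGGGATTCCATTAGTATATGCGGCAGGTAGTAACTG-3′
(b) 5'-CGCUUCAGAGACCGAGGGAUUCCAUUAGUAUAUGCGGCAGGUAGUAACUG-3'

(a) The coding strand is the reverse complement of the template: complement GTCAATGATGGACGGCGTATATGATTACCTTAGGGAGCCAGAGACTTCGC, then reverse.
(b) mRNA has the coding-strand sequence with T→U.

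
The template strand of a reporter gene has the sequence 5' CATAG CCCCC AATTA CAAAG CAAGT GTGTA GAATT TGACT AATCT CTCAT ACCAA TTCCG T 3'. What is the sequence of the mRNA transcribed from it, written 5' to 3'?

RNA polymerase reads the template 3'→5' and synthesizes mRNA 5'→3' by base-pairing (A→U, T→A, G↔C). The complement of the template is GTATCGGGGGTTAATGTTTCGTTCACACATCTTAAACTGATTAGAGAGTATGGTTAAGGCA; antiparallel, so 5'→3' the coding strand is ACGGAATTGGTATGAGAGATTAGTCAAATTCTACACACTTGCTTTGTAATTGGGGGCTATG. Replace T with U for the mRNA.

5'-ACGGAAUUGGUAUGAGAGAUUAGUCAAAUUCUACACACUUGCUUUGUAAUUGGGGGCUAUG-3'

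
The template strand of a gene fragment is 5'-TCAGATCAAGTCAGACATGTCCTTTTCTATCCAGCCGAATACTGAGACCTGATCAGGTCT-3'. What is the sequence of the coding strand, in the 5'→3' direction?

5'-AGACCTGATCAGGTCTCAGTATTCGGCTGGATAGAAAAGGACATGTCTGACTTGATCTGA-3'

The coding strand is complementary and antiparallel to the template: take the complement (A↔T, G↔C) and reverse.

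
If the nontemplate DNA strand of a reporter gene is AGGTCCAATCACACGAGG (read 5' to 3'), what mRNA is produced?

5′-AGGUCCAAUCACACGAGG-3′

mRNA has the coding-strand sequence with U in place of T.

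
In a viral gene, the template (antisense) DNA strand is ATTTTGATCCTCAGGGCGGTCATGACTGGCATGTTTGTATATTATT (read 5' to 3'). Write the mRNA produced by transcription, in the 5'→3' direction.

5'-AAUAAUAUACAAACAUGCCAGUCAUGACCGCCCUGAGGAUCAAAAU-3'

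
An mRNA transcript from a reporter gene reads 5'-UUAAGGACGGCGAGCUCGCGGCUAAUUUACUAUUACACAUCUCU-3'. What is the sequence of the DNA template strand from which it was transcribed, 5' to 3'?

Replace U with T to get the coding DNA strand: TTAAGGACGGCGAGCTCGCGGCTAATTTACTATTACACATCTCT. The template strand is its reverse complement (complement AATTCCTGCCGCTCGAGCGCCGATTAAATGATAATGTGTAGAGA, then reverse).

5′-AGAGATGTGTAATAGTAAATTAGCCGCGAGCTCGCCGTCCTTAA-3′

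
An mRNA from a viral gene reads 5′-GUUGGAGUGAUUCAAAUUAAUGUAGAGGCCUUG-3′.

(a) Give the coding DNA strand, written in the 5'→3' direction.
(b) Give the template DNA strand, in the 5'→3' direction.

(a) The coding strand matches the mRNA with U→T.
(b) The template strand is the reverse complement of the coding strand.

(a) 5'-GTTGGAGTGATTCAAATTAATGTAGAGGCCTTG-3'
(b) 5'-CAAGGCCTCTACATTAATTTGAATCACTCCAAC-3'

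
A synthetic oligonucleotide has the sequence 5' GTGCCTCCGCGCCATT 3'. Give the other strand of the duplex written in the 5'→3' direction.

The complement of GTGCCTCCGCGCCATT is CACGGAGGCGCGGTAA (A↔T, G↔C). DNA strands are antiparallel, so the complementary strand runs 3'→5'; reversing gives the 5'→3' form.

5'-AATGGCGCGGAGGCAC-3'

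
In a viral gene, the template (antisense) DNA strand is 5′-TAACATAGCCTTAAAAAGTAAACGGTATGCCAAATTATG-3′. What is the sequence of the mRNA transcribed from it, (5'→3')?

5'-CAUAAUUUGGCAUACCGUUUACUUUUUAAGGCUAUGUUA-3'

The mRNA has the sequence of the coding strand (reverse complement of the template) with T→U. Reverse complement of TAACATAGCCTTAAAAAGTAAACGGTATGCCAAATTATG is CATAATTTGGCATACCGTTTACTTTTTAAGGCTATGTTA; then T→U.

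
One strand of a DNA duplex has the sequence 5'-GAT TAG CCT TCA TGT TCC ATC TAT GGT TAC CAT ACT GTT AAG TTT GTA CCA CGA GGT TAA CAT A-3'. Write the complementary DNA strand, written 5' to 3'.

Pairing A↔T and G↔C gives CTAATCGGAAGTACAAGGTAGATACCAATGGTATGACAATTCAAACATGGTGCTCCAATTGTAT, running 3'→5'. Reverse for the 5'→3' convention.

5′-TATGTTAACCTCGTGGTACAAACTTAACAGTATGGTAACCATAGATGGAACATGAAGGCTAATC-3′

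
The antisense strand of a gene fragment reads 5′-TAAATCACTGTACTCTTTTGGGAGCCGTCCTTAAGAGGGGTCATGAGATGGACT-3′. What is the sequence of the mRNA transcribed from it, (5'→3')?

RNA polymerase reads the template 3'→5' and synthesizes mRNA 5'→3' by base-pairing (A→U, T→A, G↔C). The complement of the template is ATTTAGTGACATGAGAAAACCCTCGGCAGGAATTCTCCCCAGTACTCTACCTGA; antiparallel, so 5'→3' the coding strand is AGTCCATCTCATGACCCCTCTTAAGGACGGCTCCCAAAAGAGTACAGTGATTTA. Replace T with U for the mRNA.

5'-AGUCCAUCUCAUGACCCCUCUUAAGGACGGCUCCCAAAAGAGUACAGUGAUUUA-3'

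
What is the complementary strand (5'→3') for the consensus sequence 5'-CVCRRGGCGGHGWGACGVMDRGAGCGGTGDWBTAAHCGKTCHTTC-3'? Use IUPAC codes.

5'-GAADGAMCGDTTAVWHCACCGCTCYHKBCGTCWCDCCGCCYYGBG-3'

Standard pairs A↔T, G↔C; ambiguity codes pair R↔Y, M↔K, W↔W, B↔V, D↔H. Complement (GBGYYCCGCCDCWCTGCBKHYCTCGCCACHWVATTDGCMAGDAAG), then reverse for 5'→3'.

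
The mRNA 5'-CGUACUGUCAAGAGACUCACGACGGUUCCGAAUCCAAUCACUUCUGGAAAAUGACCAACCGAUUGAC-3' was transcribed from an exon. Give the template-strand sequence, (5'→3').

5'-GTCAATCGGTTGGTCATTTTCCAGAAGTGATTGGATTCGGAACCGTCGTGAGTCTCTTGACAGTACG-3'

Replace U with T to get the coding DNA strand: CGTACTGTCAAGAGACTCACGACGGTTCCGAATCCAATCACTTCTGGAAAATGACCAACCGATTGAC. The template strand is its reverse complement (complement GCATGACAGTTCTCTGAGTGCTGCCAAGGCTTAGGTTAGTGAAGACCTTTTACTGGTTGGCTAACTG, then reverse).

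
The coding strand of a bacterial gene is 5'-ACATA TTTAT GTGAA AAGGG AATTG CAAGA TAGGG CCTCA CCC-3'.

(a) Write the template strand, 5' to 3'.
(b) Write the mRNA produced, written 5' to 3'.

(a) The template strand is the reverse complement of the coding strand: complement TGTATAAATACACTTTTCCCTTAACGTTCTATCCCGGAGTGGG, then reverse.
(b) mRNA matches the coding strand with T→U.

(a) 5'-GGGTGAGGCCCTATCTTGCAATTCCCTTTTCACATAAATATGT-3'
(b) 5′-ACAUAUUUAUGUGAAAAGGGAAUUGCAAGAUAGGGCCUCACCC-3′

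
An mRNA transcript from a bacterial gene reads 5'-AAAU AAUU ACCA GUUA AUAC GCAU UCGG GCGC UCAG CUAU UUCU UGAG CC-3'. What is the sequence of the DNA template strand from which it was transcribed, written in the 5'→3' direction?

5'-GGCTCAAGAAATAGCTGAGCGCCCGAATGCGTATTAACTGGTAATTATTT-3'

Replace U with T to get the coding DNA strand: AAATAATTACCAGTTAATACGCATTCGGGCGCTCAGCTATTTCTTGAGCC. The template strand is its reverse complement (complement TTTATTAATGGTCAATTATGCGTAAGCCCGCGAGTCGATAAAGAACTCGG, then reverse).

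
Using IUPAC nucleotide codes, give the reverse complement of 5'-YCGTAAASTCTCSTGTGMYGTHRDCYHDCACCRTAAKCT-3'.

Standard pairs A↔T, G↔C; ambiguity codes pair R↔Y, M↔K, S↔S, D↔H. Complement (RGCATTTSAGAGSACACKRCADYHGRDHGTGGYATTMGA), then reverse for 5'→3'.

5'-AGMTTAYGGTGHDRGHYDACRKCACASGAGASTTTACGR-3'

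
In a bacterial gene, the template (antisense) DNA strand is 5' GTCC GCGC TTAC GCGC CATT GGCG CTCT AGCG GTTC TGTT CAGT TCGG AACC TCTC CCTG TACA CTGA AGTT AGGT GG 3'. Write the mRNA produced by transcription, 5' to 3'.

The mRNA has the sequence of the coding strand (reverse complement of the template) with T→U. Reverse complement of GTCCGCGCTTACGCGCCATTGGCGCTCTAGCGGTTCTGTTCAGTTCGGAACCTCTCCCTGTACACTGAAGTTAGGTGG is CCACCTAACTTCAGTGTACAGGGAGAGGTTCCGAACTGAACAGAACCGCTAGAGCGCCAATGGCGCGTAAGCGCGGAC; then T→U.

5'-CCACCUAACUUCAGUGUACAGGGAGAGGUUCCGAACUGAACAGAACCGCUAGAGCGCCAAUGGCGCGUAAGCGCGGAC-3'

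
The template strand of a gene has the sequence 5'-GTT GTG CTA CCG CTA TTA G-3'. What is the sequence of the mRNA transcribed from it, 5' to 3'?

The mRNA has the sequence of the coding strand (reverse complement of the template) with T→U. Reverse complement of GTTGTGCTACCGCTATTAG is CTAATAGCGGTAGCACAAC; then T→U.

5'-CUAAUAGCGGUAGCACAAC-3'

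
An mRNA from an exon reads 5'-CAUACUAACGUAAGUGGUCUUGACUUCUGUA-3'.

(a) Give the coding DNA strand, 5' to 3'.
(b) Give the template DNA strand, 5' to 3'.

(a) The coding strand matches the mRNA with U→T.
(b) The template strand is the reverse complement of the coding strand.

(a) 5'-CATACTAACGTAAGTGGTCTTGACTTCTGTA-3'
(b) 5'-TACAGAAGTCAAGACCACTTACGTTAGTATG-3'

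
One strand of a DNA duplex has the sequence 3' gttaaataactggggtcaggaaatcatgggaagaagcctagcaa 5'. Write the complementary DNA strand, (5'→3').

The strand is given 3'→5', so its complement runs 5'→3' in the same left-to-right order: pair each base A↔T, G↔C.

5'-CAATTTATTGACCCCAGTCCTTTAGTACCCTTCTTCGGATCGTT-3'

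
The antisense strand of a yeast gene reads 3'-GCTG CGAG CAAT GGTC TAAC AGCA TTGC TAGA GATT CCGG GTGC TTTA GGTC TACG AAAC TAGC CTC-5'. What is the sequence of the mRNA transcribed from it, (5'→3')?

5′-CGACGCUCGUUACCAGAUUGUCGUAACGAUCUCUAAGGCCCACGAAAUCCAGAUGCUUUGAUCGGAG-3′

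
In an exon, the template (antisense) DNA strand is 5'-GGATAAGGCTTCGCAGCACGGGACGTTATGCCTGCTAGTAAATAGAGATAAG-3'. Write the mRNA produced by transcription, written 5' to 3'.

The mRNA has the sequence of the coding strand (reverse complement of the template) with T→U. Reverse complement of GGATAAGGCTTCGCAGCACGGGACGTTATGCCTGCTAGTAAATAGAGATAAG is CTTATCTCTATTTACTAGCAGGCATAACGTCCCGTGCTGCGAAGCCTTATCC; then T→U.

5′-CUUAUCUCUAUUUACUAGCAGGCAUAACGUCCCGUGCUGCGAAGCCUUAUCC-3′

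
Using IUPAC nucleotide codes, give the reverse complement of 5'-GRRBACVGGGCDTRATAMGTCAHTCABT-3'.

Standard pairs A↔T, G↔C; ambiguity codes pair R↔Y, M↔K, B↔V, D↔H. Complement (CYYVTGBCCCGHAYTATKCAGTDAGTVA), then reverse for 5'→3'.

5'-AVTGADTGACKTATYAHGCCCBGTVYYC-3'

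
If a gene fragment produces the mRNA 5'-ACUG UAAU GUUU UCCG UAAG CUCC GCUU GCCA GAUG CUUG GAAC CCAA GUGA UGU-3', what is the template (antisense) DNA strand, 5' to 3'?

Replace U with T to get the coding DNA strand: ACTGTAATGTTTTCCGTAAGCTCCGCTTGCCAGATGCTTGGAACCCAAGTGATGT. The template strand is its reverse complement (complement TGACATTACAAAAGGCATTCGAGGCGAACGGTCTACGAACCTTGGGTTCACTACA, then reverse).

5'-ACATCACTTGGGTTCCAAGCATCTGGCAAGCGGAGCTTACGGAAAACATTACAGT-3'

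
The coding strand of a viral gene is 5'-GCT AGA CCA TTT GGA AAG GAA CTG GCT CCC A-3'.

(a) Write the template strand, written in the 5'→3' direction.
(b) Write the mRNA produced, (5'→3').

(a) 5'-TGGGAGCCAGTTCCTTTCCAAATGGTCTAGC-3'
(b) 5'-GCUAGACCAUUUGGAAAGGAACUGGCUCCCA-3'

(a) The template strand is the reverse complement of the coding strand: complement CGATCTGGTAAACCTTTCCTTGACCGAGGGT, then reverse.
(b) mRNA matches the coding strand with T→U.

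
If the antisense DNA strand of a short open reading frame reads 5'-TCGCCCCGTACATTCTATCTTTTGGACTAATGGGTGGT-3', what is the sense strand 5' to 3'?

The coding strand is complementary and antiparallel to the template: take the complement (A↔T, G↔C) and reverse.

5'-ACCACCCATTAGTCCAAAAGATAGAATGTACGGGGCGA-3'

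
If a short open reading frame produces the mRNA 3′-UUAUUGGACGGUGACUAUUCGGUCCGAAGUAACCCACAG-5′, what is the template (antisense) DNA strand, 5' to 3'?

5'-AATAACCTGCCACTGATAAGCCAGGCTTCATTGGGTGTC-3'

Written 5'→3' the mRNA is GACACCCAAUGAAGCCUGGCUUAUCAGUGGCAGGUUAUU, so the coding DNA strand is GACACCCAATGAAGCCTGGCTTATCAGTGGCAGGTTATT. The template is its reverse complement.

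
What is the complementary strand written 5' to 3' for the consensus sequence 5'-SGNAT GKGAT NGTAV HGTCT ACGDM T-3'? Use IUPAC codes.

5'-AKHCGTAGACDBTACNATCMCATNCS-3'

Standard pairs A↔T, G↔C; ambiguity codes pair M↔K, S↔S, D↔H, V↔B, N↔N. Complement (SCNTACMCTANCATBDCAGATGCHKA), then reverse for 5'→3'.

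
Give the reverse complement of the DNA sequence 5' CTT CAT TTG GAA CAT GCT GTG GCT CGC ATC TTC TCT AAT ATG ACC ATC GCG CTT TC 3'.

Complement each base (A↔T, G↔C): GAAGTAAACCTTGTACGACACCGAGCGTAGAAGAGATTATACTGGTAGCGCGAAAG. Then reverse.

5'-GAAAGCGCGATGGTCATATTAGAGAAGATGCGAGCCACAGCATGTTCCAAATGAAG-3'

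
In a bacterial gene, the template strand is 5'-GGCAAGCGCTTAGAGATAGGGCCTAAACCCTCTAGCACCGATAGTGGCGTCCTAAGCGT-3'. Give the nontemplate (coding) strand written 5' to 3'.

5'-ACGCTTAGGACGCCACTATCGGTGCTAGAGGGTTTAGGCCCTATCTCTAAGCGCTTGCC-3'

The coding strand is complementary and antiparallel to the template: take the complement (A↔T, G↔C) and reverse.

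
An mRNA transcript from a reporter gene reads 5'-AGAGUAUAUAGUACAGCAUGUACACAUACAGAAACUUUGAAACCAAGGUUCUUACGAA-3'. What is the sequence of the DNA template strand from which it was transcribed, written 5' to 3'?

5'-TTCGTAAGAACCTTGGTTTCAAAGTTTCTGTATGTGTACATGCTGTACTATATACTCT-3'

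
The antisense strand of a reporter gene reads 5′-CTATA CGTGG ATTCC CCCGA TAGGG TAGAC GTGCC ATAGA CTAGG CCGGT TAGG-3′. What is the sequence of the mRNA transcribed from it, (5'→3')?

5′-CCUAACCGGCCUAGUCUAUGGCACGUCUACCCUAUCGGGGGAAUCCACGUAUAG-3′

The mRNA has the sequence of the coding strand (reverse complement of the template) with T→U. Reverse complement of CTATACGTGGATTCCCCCGATAGGGTAGACGTGCCATAGACTAGGCCGGTTAGG is CCTAACCGGCCTAGTCTATGGCACGTCTACCCTATCGGGGGAATCCACGTATAG; then T→U.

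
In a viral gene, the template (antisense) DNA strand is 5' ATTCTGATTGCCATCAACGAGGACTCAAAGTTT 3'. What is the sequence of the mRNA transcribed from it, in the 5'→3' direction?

5'-AAACUUUGAGUCCUCGUUGAUGGCAAUCAGAAU-3'

The mRNA has the sequence of the coding strand (reverse complement of the template) with T→U. Reverse complement of ATTCTGATTGCCATCAACGAGGACTCAAAGTTT is AAACTTTGAGTCCTCGTTGATGGCAATCAGAAT; then T→U.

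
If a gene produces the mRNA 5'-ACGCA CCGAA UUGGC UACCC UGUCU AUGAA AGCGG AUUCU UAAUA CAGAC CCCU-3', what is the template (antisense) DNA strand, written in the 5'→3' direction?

Replace U with T to get the coding DNA strand: ACGCACCGAATTGGCTACCCTGTCTATGAAAGCGGATTCTTAATACAGACCCCT. The template strand is its reverse complement (complement TGCGTGGCTTAACCGATGGGACAGATACTTTCGCCTAAGAATTATGTCTGGGGA, then reverse).

5′-AGGGGTCTGTATTAAGAATCCGCTTTCATAGACAGGGTAGCCAATTCGGTGCGT-3′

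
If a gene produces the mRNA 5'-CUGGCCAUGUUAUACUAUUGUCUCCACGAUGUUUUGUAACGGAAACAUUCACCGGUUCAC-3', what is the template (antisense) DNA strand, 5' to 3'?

Replace U with T to get the coding DNA strand: CTGGCCATGTTATACTATTGTCTCCACGATGTTTTGTAACGGAAACATTCACCGGTTCAC. The template strand is its reverse complement (complement GACCGGTACAATATGATAACAGAGGTGCTACAAAACATTGCCTTTGTAAGTGGCCAAGTG, then reverse).

5'-GTGAACCGGTGAATGTTTCCGTTACAAAACATCGTGGAGACAATAGTATAACATGGCCAG-3'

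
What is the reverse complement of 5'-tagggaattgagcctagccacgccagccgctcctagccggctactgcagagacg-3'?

Reading the sequence 3'→5' and pairing each base (A↔T, G↔C) gives the reverse complement directly.

5′-CGTCTCTGCAGTAGCCGGCTAGGAGCGGCTGGCGTGGCTAGGCTCAATTCCCTA-3′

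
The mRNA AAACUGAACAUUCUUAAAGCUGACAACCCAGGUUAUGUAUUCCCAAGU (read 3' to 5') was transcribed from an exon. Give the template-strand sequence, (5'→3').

Written 5'→3' the mRNA is UGAACCCUUAUGUAUUGGACCCAACAGUCGAAAUUCUUACAAGUCAAA, so the coding DNA strand is TGAACCCTTATGTATTGGACCCAACAGTCGAAATTCTTACAAGTCAAA. The template is its reverse complement.

5′-TTTGACTTGTAAGAATTTCGACTGTTGGGTCCAATACATAAGGGTTCA-3′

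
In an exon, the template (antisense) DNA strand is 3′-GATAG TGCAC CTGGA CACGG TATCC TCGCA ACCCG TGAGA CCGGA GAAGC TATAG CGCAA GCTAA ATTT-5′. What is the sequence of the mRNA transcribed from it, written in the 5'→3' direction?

5'-CUAUCACGUGGACCUGUGCCAUAGGAGCGUUGGGCACUCUGGCCUCUUCGAUAUCGCGUUCGAUUUAAA-3'

Reading the template 3'→5' as shown, RNA polymerase pairs each base (A→U, T→A, G↔C) to build mRNA 5'→3' directly.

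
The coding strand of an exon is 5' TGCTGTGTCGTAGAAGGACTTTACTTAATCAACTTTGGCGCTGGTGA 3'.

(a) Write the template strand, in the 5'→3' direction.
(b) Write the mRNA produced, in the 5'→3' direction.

(a) 5′-TCACCAGCGCCAAAGTTGATTAAGTAAAGTCCTTCTACGACACAGCA-3′
(b) 5'-UGCUGUGUCGUAGAAGGACUUUACUUAAUCAACUUUGGCGCUGGUGA-3'

(a) The template strand is the reverse complement of the coding strand: complement ACGACACAGCATCTTCCTGAAATGAATTAGTTGAAACCGCGACCACT, then reverse.
(b) mRNA matches the coding strand with T→U.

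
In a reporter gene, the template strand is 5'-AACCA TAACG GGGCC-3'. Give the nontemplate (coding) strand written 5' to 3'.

5′-GGCCCCGTTATGGTT-3′

The coding strand is complementary and antiparallel to the template: take the complement (A↔T, G↔C) and reverse.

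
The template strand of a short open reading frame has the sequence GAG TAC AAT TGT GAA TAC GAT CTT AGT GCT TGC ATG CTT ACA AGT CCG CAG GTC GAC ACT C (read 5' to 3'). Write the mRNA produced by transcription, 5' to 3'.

The mRNA has the sequence of the coding strand (reverse complement of the template) with T→U. Reverse complement of GAGTACAATTGTGAATACGATCTTAGTGCTTGCATGCTTACAAGTCCGCAGGTCGACACTC is GAGTGTCGACCTGCGGACTTGTAAGCATGCAAGCACTAAGATCGTATTCACAATTGTACTC; then T→U.

5′-GAGUGUCGACCUGCGGACUUGUAAGCAUGCAAGCACUAAGAUCGUAUUCACAAUUGUACUC-3′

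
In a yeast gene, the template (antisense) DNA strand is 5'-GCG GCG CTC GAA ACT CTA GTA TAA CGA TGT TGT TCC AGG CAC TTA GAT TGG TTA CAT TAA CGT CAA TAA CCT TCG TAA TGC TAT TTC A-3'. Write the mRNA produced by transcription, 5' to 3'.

5'-UGAAAUAGCAUUACGAAGGUUAUUGACGUUAAUGUAACCAAUCUAAGUGCCUGGAACAACAUCGUUAUACUAGAGUUUCGAGCGCCGC-3'

The mRNA has the sequence of the coding strand (reverse complement of the template) with T→U. Reverse complement of GCGGCGCTCGAAACTCTAGTATAACGATGTTGTTCCAGGCACTTAGATTGGTTACATTAACGTCAATAACCTTCGTAATGCTATTTCA is TGAAATAGCATTACGAAGGTTATTGACGTTAATGTAACCAATCTAAGTGCCTGGAACAACATCGTTATACTAGAGTTTCGAGCGCCGC; then T→U.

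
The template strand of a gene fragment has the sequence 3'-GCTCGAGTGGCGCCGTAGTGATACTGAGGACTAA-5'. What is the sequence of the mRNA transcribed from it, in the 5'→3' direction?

5'-CGAGCUCACCGCGGCAUCACUAUGACUCCUGAUU-3'

Reading the template 3'→5' as shown, RNA polymerase pairs each base (A→U, T→A, G↔C) to build mRNA 5'→3' directly.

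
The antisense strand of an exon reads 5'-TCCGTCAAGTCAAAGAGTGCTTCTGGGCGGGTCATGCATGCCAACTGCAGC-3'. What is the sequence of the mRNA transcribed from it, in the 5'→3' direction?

5′-GCUGCAGUUGGCAUGCAUGACCCGCCCAGAAGCACUCUUUGACUUGACGGA-3′

The mRNA has the sequence of the coding strand (reverse complement of the template) with T→U. Reverse complement of TCCGTCAAGTCAAAGAGTGCTTCTGGGCGGGTCATGCATGCCAACTGCAGC is GCTGCAGTTGGCATGCATGACCCGCCCAGAAGCACTCTTTGACTTGACGGA; then T→U.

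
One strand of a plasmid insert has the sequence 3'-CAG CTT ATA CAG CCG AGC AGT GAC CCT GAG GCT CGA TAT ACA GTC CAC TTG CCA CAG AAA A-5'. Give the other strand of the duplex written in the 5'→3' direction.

5'-GTCGAATATGTCGGCTCGTCACTGGGACTCCGAGCTATATGTCAGGTGAACGGTGTCTTTT-3'

The strand is given 3'→5', so its complement runs 5'→3' in the same left-to-right order: pair each base A↔T, G↔C.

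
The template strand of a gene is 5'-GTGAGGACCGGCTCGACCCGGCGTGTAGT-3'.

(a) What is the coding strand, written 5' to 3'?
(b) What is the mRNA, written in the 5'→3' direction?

(a) 5'-ACTACACGCCGGGTCGAGCCGGTCCTCAC-3'
(b) 5'-ACUACACGCCGGGUCGAGCCGGUCCUCAC-3'

(a) The coding strand is the reverse complement of the template: complement CACTCCTGGCCGAGCTGGGCCGCACATCA, then reverse.
(b) mRNA has the coding-strand sequence with T→U.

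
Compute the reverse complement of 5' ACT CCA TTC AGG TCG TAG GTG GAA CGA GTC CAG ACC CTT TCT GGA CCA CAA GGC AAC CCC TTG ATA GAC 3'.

Complement each base (A↔T, G↔C): TGAGGTAAGTCCAGCATCCACCTTGCTCAGGTCTGGGAAAGACCTGGTGTTCCGTTGGGGAACTATCTG. Then reverse.

5'-GTCTATCAAGGGGTTGCCTTGTGGTCCAGAAAGGGTCTGGACTCGTTCCACCTACGACCTGAATGGAGT-3'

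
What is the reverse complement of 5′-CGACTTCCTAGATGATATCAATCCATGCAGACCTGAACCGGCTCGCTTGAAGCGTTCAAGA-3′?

Reading the sequence 3'→5' and pairing each base (A↔T, G↔C) gives the reverse complement directly.

5'-TCTTGAACGCTTCAAGCGAGCCGGTTCAGGTCTGCATGGATTGATATCATCTAGGAAGTCG-3'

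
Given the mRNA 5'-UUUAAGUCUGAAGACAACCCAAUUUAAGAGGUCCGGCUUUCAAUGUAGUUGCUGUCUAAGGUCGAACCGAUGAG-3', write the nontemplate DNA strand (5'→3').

5'-TTTAAGTCTGAAGACAACCCAATTTAAGAGGTCCGGCTTTCAATGTAGTTGCTGTCTAAGGTCGAACCGATGAG-3'

The coding DNA strand has the same 5'→3' sequence as the mRNA with U replaced by T.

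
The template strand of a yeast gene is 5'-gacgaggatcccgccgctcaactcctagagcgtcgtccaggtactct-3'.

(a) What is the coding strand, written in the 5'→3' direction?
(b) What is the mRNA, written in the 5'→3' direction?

(a) The coding strand is the reverse complement of the template: complement CTGCTCCTAGGGCGGCGAGTTGAGGATCTCGCAGCAGGTCCATGAGA, then reverse.
(b) mRNA has the coding-strand sequence with T→U.

(a) 5'-AGAGTACCTGGACGACGCTCTAGGAGTTGAGCGGCGGGATCCTCGTC-3'
(b) 5'-AGAGUACCUGGACGACGCUCUAGGAGUUGAGCGGCGGGAUCCUCGUC-3'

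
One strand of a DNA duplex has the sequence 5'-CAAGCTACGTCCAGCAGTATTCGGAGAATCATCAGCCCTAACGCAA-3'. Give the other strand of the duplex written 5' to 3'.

5'-TTGCGTTAGGGCTGATGATTCTCCGAATACTGCTGGACGTAGCTTG-3'

The complement of CAAGCTACGTCCAGCAGTATTCGGAGAATCATCAGCCCTAACGCAA is GTTCGATGCAGGTCGTCATAAGCCTCTTAGTAGTCGGGATTGCGTT (A↔T, G↔C). DNA strands are antiparallel, so the complementary strand runs 3'→5'; reversing gives the 5'→3' form.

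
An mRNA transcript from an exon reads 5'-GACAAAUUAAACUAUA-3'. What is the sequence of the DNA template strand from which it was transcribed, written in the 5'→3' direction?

Replace U with T to get the coding DNA strand: GACAAATTAAACTATA. The template strand is its reverse complement (complement CTGTTTAATTTGATAT, then reverse).

5'-TATAGTTTAATTTGTC-3'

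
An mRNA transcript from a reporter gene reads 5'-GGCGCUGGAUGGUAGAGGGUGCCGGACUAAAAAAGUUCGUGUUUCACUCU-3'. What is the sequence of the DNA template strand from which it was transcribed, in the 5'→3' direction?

Replace U with T to get the coding DNA strand: GGCGCTGGATGGTAGAGGGTGCCGGACTAAAAAAGTTCGTGTTTCACTCT. The template strand is its reverse complement (complement CCGCGACCTACCATCTCCCACGGCCTGATTTTTTCAAGCACAAAGTGAGA, then reverse).

5′-AGAGTGAAACACGAACTTTTTTAGTCCGGCACCCTCTACCATCCAGCGCC-3′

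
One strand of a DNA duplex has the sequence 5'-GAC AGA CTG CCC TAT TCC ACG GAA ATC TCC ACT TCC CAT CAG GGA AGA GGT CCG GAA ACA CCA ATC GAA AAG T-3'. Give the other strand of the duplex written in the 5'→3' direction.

5'-ACTTTTCGATTGGTGTTTCCGGACCTCTTCCCTGATGGGAAGTGGAGATTTCCGTGGAATAGGGCAGTCTGTC-3'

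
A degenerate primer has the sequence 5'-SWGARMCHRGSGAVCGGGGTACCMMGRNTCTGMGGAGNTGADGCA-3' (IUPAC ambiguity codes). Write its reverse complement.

5'-TGCHTCANCTCCKCAGANYCKKGGTACCCCGBTCSCYDGKYTCWS-3'

Standard pairs A↔T, G↔C; ambiguity codes pair R↔Y, M↔K, W↔W, S↔S, D↔H, V↔B, N↔N. Complement (SWCTYKGDYCSCTBGCCCCATGGKKCYNAGACKCCTCNACTHCGT), then reverse for 5'→3'.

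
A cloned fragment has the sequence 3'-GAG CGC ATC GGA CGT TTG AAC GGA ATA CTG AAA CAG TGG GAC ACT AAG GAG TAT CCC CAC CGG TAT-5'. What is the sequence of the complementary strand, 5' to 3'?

The strand is given 3'→5', so its complement runs 5'→3' in the same left-to-right order: pair each base A↔T, G↔C.

5'-CTCGCGTAGCCTGCAAACTTGCCTTATGACTTTGTCACCCTGTGATTCCTCATAGGGGTGGCCATA-3'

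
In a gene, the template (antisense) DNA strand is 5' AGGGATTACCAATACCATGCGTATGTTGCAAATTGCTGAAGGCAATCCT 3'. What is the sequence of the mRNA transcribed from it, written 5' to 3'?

5′-AGGAUUGCCUUCAGCAAUUUGCAACAUACGCAUGGUAUUGGUAAUCCCU-3′

The mRNA has the sequence of the coding strand (reverse complement of the template) with T→U. Reverse complement of AGGGATTACCAATACCATGCGTATGTTGCAAATTGCTGAAGGCAATCCT is AGGATTGCCTTCAGCAATTTGCAACATACGCATGGTATTGGTAATCCCT; then T→U.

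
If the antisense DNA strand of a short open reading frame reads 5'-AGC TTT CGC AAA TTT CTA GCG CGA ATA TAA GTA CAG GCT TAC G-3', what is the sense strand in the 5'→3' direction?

5'-CGTAAGCCTGTACTTATATTCGCGCTAGAAATTTGCGAAAGCT-3'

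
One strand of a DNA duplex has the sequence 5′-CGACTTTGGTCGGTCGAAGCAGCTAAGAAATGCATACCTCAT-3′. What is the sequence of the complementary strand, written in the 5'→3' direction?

5'-ATGAGGTATGCATTTCTTAGCTGCTTCGACCGACCAAAGTCG-3'

Pairing A↔T and G↔C gives GCTGAAACCAGCCAGCTTCGTCGATTCTTTACGTATGGAGTA, running 3'→5'. Reverse for the 5'→3' convention.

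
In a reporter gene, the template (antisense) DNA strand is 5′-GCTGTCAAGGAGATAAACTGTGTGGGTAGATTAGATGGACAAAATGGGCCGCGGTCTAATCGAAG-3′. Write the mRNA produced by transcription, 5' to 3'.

The mRNA has the sequence of the coding strand (reverse complement of the template) with T→U. Reverse complement of GCTGTCAAGGAGATAAACTGTGTGGGTAGATTAGATGGACAAAATGGGCCGCGGTCTAATCGAAG is CTTCGATTAGACCGCGGCCCATTTTGTCCATCTAATCTACCCACACAGTTTATCTCCTTGACAGC; then T→U.

5'-CUUCGAUUAGACCGCGGCCCAUUUUGUCCAUCUAAUCUACCCACACAGUUUAUCUCCUUGACAGC-3'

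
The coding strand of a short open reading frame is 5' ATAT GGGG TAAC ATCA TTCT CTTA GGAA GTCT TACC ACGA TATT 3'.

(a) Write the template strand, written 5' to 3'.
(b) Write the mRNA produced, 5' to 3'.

(a) The template strand is the reverse complement of the coding strand: complement TATACCCCATTGTAGTAAGAGAATCCTTCAGAATGGTGCTATAA, then reverse.
(b) mRNA matches the coding strand with T→U.

(a) 5'-AATATCGTGGTAAGACTTCCTAAGAGAATGATGTTACCCCATAT-3'
(b) 5'-AUAUGGGGUAACAUCAUUCUCUUAGGAAGUCUUACCACGAUAUU-3'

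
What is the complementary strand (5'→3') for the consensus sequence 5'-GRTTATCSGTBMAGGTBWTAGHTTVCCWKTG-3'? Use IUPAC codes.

Standard pairs A↔T, G↔C; ambiguity codes pair R↔Y, M↔K, W↔W, S↔S, B↔V, H↔D. Complement (CYAATAGSCAVKTCCAVWATCDAABGGWMAC), then reverse for 5'→3'.

5'-CAMWGGBAADCTAWVACCTKVACSGATAAYC-3'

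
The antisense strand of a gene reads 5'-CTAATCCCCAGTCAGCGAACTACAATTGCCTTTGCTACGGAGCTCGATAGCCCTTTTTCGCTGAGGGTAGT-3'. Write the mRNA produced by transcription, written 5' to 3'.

The mRNA has the sequence of the coding strand (reverse complement of the template) with T→U. Reverse complement of CTAATCCCCAGTCAGCGAACTACAATTGCCTTTGCTACGGAGCTCGATAGCCCTTTTTCGCTGAGGGTAGT is ACTACCCTCAGCGAAAAAGGGCTATCGAGCTCCGTAGCAAAGGCAATTGTAGTTCGCTGACTGGGGATTAG; then T→U.

5'-ACUACCCUCAGCGAAAAAGGGCUAUCGAGCUCCGUAGCAAAGGCAAUUGUAGUUCGCUGACUGGGGAUUAG-3'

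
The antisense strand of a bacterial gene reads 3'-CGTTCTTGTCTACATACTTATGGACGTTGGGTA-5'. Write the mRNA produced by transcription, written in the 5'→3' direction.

Reading the template 3'→5' as shown, RNA polymerase pairs each base (A→U, T→A, G↔C) to build mRNA 5'→3' directly.

5'-GCAAGAACAGAUGUAUGAAUACCUGCAACCCAU-3'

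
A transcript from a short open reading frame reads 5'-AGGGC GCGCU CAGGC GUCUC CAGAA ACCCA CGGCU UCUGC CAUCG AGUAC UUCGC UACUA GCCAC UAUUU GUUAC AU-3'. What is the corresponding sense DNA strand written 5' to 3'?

5'-AGGGCGCGCTCAGGCGTCTCCAGAAACCCACGGCTTCTGCCATCGAGTACTTCGCTACTAGCCACTATTTGTTACAT-3'

The coding DNA strand has the same 5'→3' sequence as the mRNA with U replaced by T.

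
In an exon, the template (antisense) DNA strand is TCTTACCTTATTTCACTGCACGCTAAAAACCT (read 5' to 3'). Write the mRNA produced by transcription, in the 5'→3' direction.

RNA polymerase reads the template 3'→5' and synthesizes mRNA 5'→3' by base-pairing (A→U, T→A, G↔C). The complement of the template is AGAATGGAATAAAGTGACGTGCGATTTTTGGA; antiparallel, so 5'→3' the coding strand is AGGTTTTTAGCGTGCAGTGAAATAAGGTAAGA. Replace T with U for the mRNA.

5'-AGGUUUUUAGCGUGCAGUGAAAUAAGGUAAGA-3'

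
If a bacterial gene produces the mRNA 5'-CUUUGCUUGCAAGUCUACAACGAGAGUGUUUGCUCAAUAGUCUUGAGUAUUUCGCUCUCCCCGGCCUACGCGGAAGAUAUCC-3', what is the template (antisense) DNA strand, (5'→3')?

Replace U with T to get the coding DNA strand: CTTTGCTTGCAAGTCTACAACGAGAGTGTTTGCTCAATAGTCTTGAGTATTTCGCTCTCCCCGGCCTACGCGGAAGATATCC. The template strand is its reverse complement (complement GAAACGAACGTTCAGATGTTGCTCTCACAAACGAGTTATCAGAACTCATAAAGCGAGAGGGGCCGGATGCGCCTTCTATAGG, then reverse).

5'-GGATATCTTCCGCGTAGGCCGGGGAGAGCGAAATACTCAAGACTATTGAGCAAACACTCTCGTTGTAGACTTGCAAGCAAAG-3'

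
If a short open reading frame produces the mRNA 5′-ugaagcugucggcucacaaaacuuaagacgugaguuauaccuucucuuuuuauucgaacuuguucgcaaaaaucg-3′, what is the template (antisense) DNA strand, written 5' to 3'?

Replace U with T to get the coding DNA strand: TGAAGCTGTCGGCTCACAAAACTTAAGACGTGAGTTATACCTTCTCTTTTTATTCGAACTTGTTCGCAAAAATCG. The template strand is its reverse complement (complement ACTTCGACAGCCGAGTGTTTTGAATTCTGCACTCAATATGGAAGAGAAAAATAAGCTTGAACAAGCGTTTTTAGC, then reverse).

5'-CGATTTTTGCGAACAAGTTCGAATAAAAAGAGAAGGTATAACTCACGTCTTAAGTTTTGTGAGCCGACAGCTTCA-3'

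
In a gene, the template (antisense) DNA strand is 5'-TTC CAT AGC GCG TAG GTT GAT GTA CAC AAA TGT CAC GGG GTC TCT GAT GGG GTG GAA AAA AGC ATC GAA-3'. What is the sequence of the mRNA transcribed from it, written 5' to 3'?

RNA polymerase reads the template 3'→5' and synthesizes mRNA 5'→3' by base-pairing (A→U, T→A, G↔C). The complement of the template is AAGGTATCGCGCATCCAACTACATGTGTTTACAGTGCCCCAGAGACTACCCCACCTTTTTTCGTAGCTT; antiparallel, so 5'→3' the coding strand is TTCGATGCTTTTTTCCACCCCATCAGAGACCCCGTGACATTTGTGTACATCAACCTACGCGCTATGGAA. Replace T with U for the mRNA.

5′-UUCGAUGCUUUUUUCCACCCCAUCAGAGACCCCGUGACAUUUGUGUACAUCAACCUACGCGCUAUGGAA-3′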